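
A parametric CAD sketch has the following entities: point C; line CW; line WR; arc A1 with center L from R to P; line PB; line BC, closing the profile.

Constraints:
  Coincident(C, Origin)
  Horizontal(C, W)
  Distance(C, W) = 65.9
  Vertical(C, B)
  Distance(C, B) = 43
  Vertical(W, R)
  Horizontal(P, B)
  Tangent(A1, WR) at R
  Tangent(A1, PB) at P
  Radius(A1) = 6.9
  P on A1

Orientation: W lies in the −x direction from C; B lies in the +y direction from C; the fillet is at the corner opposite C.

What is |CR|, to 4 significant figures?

75.14

The virtual corner opposite C is at (-65.90, 43.00). Tangency of A1 to WR means the radius LR is perpendicular to WR and A1 meets PB tangentially, so LP is at right angles to PB, with radius 6.9, so the center L sits 6.9 in from both sides at L = (-59.00, 36.10). That places the tangent points at R = (-65.90, 36.10) on WR and P = (-59.00, 43.00) on PB. Then |CR| = |R − C| = 75.14.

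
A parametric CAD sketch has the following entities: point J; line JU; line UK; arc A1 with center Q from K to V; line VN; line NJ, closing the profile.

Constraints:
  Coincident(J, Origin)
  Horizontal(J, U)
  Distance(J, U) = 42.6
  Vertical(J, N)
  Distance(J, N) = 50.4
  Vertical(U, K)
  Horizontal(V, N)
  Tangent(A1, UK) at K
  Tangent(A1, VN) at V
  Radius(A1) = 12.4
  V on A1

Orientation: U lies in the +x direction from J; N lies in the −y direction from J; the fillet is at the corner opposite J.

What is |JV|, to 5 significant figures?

58.755

The virtual corner opposite J is at (42.600, -50.400). Tangency of A1 to UK means the radius QK is perpendicular to UK and tangency of A1 to VN means the radius QV is perpendicular to VN, with radius 12.4, so the center Q sits 12.4 in from both sides at Q = (30.200, -38.000). That places the tangent points at K = (42.600, -38.000) on UK and V = (30.200, -50.400) on VN. Then |JV| = |V − J| = 58.755.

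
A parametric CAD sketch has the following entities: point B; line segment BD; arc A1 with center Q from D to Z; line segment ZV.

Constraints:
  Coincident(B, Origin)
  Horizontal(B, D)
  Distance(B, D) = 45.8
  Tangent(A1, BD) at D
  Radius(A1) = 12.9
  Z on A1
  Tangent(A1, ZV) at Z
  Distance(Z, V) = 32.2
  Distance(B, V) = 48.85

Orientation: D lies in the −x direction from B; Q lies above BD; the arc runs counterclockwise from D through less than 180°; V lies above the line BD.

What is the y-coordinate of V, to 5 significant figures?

41.368

Checks: |QZ| = 12.90 ✓; ∠(QZ, ZV) = 90.00° ✓; |ZV| = 32.20 ✓; |BV| = 48.85 ✓.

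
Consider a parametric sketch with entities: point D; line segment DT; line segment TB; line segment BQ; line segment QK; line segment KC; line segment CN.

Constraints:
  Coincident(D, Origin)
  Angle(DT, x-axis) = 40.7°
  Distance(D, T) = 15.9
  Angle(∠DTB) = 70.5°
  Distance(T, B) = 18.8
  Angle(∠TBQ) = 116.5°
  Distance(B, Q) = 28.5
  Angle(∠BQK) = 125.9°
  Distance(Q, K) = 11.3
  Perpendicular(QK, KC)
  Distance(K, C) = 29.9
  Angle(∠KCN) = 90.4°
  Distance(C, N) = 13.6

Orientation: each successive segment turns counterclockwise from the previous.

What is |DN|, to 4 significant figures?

5.461

QK ⟂ KC, so KC runs at -2.200°; with |KC| = 29.9, C = (1.474, -8.541). ∠KCN = 90.4° gives CN at 87.40° from the x-axis; with |CN| = 13.6, N = (2.091, 5.045). Then |DN| = |N − D| = 5.461.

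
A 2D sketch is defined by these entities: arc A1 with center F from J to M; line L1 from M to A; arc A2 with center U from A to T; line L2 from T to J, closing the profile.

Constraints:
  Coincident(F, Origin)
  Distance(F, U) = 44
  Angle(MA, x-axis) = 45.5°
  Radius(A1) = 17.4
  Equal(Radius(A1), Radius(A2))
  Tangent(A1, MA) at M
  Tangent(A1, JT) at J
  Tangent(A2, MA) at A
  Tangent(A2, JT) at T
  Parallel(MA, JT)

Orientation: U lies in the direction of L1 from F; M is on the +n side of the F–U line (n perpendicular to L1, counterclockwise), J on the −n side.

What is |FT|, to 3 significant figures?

47.3

Tangency of A1 to both parallel lines with radius 17.4 puts M and J at F ± 17.4·n: M = (-12.4, 12.2), J = (12.4, -12.2). Equal radii place A and T the same way about U: A = U + 17.4·n = (18.4, 43.6), T = U − 17.4·n = (43.3, 19.2). Then |FT| = |T − F| = 47.3.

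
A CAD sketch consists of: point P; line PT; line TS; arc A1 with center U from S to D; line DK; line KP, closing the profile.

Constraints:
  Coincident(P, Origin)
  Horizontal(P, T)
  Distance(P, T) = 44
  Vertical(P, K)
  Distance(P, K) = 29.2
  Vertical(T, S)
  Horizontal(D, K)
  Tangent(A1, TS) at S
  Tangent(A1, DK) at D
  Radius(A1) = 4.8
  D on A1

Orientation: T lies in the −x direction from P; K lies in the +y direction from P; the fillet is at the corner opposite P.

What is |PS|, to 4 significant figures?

50.31

P is at the origin; P and T share the same y with |PT| = 44.0 and T on the −x side, so T = (-44.00, 0.000). P and K share the same x with |PK| = 29.2 and K on the +y side, so K = (0.000, 29.20). The virtual corner opposite P is at (-44.00, 29.20). Since A1 is tangent to TS there, US ⟂ TS and the tangent condition forces UD to be normal to DK, with radius 4.8, so the center U sits 4.8 in from both sides at U = (-39.20, 24.40). That places the tangent points at S = (-44.00, 24.40) on TS and D = (-39.20, 29.20) on DK. Then |PS| = |S − P| = 50.31.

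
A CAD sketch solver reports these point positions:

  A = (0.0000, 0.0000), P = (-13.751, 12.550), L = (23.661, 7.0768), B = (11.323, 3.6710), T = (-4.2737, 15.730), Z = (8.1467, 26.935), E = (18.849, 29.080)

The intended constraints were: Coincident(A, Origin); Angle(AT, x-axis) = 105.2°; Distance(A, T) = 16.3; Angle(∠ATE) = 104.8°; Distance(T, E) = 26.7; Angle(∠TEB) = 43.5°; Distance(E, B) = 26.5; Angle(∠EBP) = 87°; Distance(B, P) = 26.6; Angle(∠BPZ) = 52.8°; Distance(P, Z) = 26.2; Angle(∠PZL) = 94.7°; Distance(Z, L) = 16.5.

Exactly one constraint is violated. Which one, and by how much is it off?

Distance(Z, L) = 16.5 — off by 8.70.

A = (0.00, 0.00) ✓; AT at 105.2° ✓; |AT| = 16.30 ✓; ∠ATE = 104.8° ✓; |TE| = 26.70 ✓; ∠TEB = 43.50° ✓; |EB| = 26.50 ✓; ∠EBP = 87.00° ✓; |BP| = 26.60 ✓; ∠BPZ = 52.80° ✓; |PZ| = 26.20 ✓; ∠PZL = 94.70° ✓; |ZL| = 25.20 ✗.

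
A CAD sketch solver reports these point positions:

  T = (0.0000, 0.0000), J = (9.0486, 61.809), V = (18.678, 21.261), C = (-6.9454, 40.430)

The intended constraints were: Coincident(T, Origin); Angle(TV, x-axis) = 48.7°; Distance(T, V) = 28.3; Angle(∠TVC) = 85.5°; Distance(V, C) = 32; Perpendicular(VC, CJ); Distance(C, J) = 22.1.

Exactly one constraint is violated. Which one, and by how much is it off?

Distance(C, J) = 22.1 — off by 4.60.

T = (0.00, 0.00) ✓; TV at 48.70° ✓; |TV| = 28.30 ✓; ∠TVC = 85.50° ✓; |VC| = 32.00 ✓; ∠(VC, CJ) = 90.00° ✓; |CJ| = 26.70 ✗.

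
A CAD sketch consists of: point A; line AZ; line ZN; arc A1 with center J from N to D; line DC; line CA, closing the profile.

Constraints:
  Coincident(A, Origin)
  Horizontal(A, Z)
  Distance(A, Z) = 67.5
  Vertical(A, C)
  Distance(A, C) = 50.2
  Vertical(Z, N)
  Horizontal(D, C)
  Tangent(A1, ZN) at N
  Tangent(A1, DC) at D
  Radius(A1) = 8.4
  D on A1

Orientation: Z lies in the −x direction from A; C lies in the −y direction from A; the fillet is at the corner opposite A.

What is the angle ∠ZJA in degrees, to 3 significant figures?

66.1°

A and C share the same x with |AC| = 50.2 and C on the −y side, so C = (0.00, -50.2). The virtual corner opposite A is at (-67.5, -50.2). Since A1 is tangent to ZN there, JN ⟂ ZN and A1 meets DC tangentially, so JD is at right angles to DC, with radius 8.4, so the center J sits 8.4 in from both sides at J = (-59.1, -41.8). Then cos ∠ZJA = JZ·JA / (|JZ||JA|), giving 66.1°.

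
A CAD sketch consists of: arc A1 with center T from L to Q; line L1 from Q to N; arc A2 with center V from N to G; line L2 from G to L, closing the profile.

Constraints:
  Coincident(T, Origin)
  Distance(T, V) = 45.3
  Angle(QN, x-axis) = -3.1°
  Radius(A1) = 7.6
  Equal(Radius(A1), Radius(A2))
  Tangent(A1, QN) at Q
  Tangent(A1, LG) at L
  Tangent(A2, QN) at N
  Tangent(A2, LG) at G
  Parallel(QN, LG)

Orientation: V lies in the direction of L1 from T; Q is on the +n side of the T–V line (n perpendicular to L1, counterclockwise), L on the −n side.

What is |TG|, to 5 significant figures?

45.933

The slot axis is L1's direction at -3.1°, so u = (cos -3.1°, sin -3.1°) = (0.99854, -0.054079) and n = (−sin -3.1°, cos -3.1°) = (0.054079, 0.99854). T is at the origin and V lies 45.3 along u from T, so V = 45.3·u = (45.234, -2.4498). Tangency of A1 to both parallel lines with radius 7.6 puts Q and L at T ± 7.6·n: Q = (0.41100, 7.5889), L = (-0.41100, -7.5889). Equal radii place N and G the same way about V: N = V + 7.6·n = (45.645, 5.1391), G = V − 7.6·n = (44.823, -10.039). Then |TG| = |G − T| = 45.933.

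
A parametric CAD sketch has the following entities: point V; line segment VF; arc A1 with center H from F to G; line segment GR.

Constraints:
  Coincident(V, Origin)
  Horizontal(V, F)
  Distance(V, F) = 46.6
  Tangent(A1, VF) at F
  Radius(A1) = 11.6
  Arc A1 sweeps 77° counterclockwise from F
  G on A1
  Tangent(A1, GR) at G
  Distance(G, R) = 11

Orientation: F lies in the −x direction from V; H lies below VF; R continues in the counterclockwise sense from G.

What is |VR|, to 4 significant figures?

63.51

V is at the origin; V and F share the same y with |VF| = 46.6 and F on the −x side, so F = (-46.60, 0.000). Since A1 is tangent to VF there, HF ⟂ VF, so H = F + (0, -11.6) = (-46.60, -11.60). On A1, F sits at bearing 90° from H; a 77° counterclockwise sweep puts G at bearing 167°, so G = H + 11.6·(cos 167°, sin 167°) = (-57.90, -8.991). Tangency of A1 to GR means the radius HG is perpendicular to GR, so GR runs along (−sin 167°, cos 167°); with |GR| = 11.0, R = (-60.38, -19.71). Then |VR| = |R − V| = 63.51.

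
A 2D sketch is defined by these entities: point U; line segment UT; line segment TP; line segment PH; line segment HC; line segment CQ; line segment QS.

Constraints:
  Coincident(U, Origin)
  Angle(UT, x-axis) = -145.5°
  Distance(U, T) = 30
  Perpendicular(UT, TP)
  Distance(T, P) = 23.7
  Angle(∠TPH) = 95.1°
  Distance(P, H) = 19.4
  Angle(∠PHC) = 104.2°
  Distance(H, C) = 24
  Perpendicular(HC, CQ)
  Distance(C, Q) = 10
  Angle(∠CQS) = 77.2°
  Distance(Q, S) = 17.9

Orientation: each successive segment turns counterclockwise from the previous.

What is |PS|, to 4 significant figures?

17.06

U is at the origin; UT runs at -145.5° with length 30.0, so T = (-24.72, -16.99). The perpendicularity gives TP at right angles to UT, so TP runs at -55.50°; with |TP| = 23.7, P = (-11.30, -36.52). ∠TPH = 95.1° gives PH at 29.40° from the x-axis; with |PH| = 19.4, H = (5.602, -27.00). ∠PHC = 104.2° gives HC at 105.2° from the x-axis; with |HC| = 24.0, C = (-0.6910, -3.840). HC is perpendicular to CQ, so CQ runs at -164.8°; with |CQ| = 10.0, Q = (-10.34, -6.462). ∠CQS = 77.2° gives QS at -62.00° from the x-axis; with |QS| = 17.9, S = (-1.938, -22.27). Then |PS| = |S − P| = 17.06.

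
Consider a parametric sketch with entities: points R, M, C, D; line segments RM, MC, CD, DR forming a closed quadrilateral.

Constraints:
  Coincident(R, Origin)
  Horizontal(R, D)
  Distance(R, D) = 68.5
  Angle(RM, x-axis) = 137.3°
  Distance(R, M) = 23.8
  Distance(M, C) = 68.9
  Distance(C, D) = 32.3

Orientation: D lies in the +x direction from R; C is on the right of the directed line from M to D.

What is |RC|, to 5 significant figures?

45.952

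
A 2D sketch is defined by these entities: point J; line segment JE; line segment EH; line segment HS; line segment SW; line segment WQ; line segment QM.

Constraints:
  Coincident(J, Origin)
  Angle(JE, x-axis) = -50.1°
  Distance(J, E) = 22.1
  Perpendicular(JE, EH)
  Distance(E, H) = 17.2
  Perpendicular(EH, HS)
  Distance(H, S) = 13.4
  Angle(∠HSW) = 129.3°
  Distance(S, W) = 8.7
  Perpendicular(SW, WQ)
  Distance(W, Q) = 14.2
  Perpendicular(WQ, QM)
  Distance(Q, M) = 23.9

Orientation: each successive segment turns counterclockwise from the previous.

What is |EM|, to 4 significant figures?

21.23

J is at the origin; JE runs at -50.1° with length 22.1, so E = (14.18, -16.95). JE ⟂ EH, so EH runs at 39.90°; with |EH| = 17.2, H = (27.37, -5.921). EH ⟂ HS, so HS runs at 129.9°; with |HS| = 13.4, S = (18.78, 4.359). ∠HSW = 129.3° gives SW at -179.4° from the x-axis; with |SW| = 8.7, W = (10.08, 4.267). SW is perpendicular to WQ, so WQ runs at -89.40°; with |WQ| = 14.2, Q = (10.23, -9.932). WQ is perpendicular to QM, so QM runs at 0.6000°; with |QM| = 23.9, M = (34.12, -9.681). Then |EM| = |M − E| = 21.23.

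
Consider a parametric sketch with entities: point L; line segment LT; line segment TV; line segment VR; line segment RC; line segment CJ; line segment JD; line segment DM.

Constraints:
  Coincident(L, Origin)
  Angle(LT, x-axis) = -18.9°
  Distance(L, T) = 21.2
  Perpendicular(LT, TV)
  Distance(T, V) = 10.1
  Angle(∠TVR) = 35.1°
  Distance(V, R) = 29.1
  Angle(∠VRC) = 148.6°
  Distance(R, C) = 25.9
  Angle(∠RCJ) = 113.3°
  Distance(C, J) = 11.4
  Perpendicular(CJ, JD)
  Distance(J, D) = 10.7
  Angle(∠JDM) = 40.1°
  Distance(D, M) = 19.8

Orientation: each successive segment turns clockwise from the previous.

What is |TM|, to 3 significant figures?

48.0

The perpendicularity gives JD at right angles to CJ, so JD runs at -81.9°; with |JD| = 10.7, D = (28.3, 27.5). ∠JDM = 40.1° gives DM at 138° from the x-axis; with |DM| = 19.8, M = (13.5, 40.7). Then |TM| = |M − T| = 48.0.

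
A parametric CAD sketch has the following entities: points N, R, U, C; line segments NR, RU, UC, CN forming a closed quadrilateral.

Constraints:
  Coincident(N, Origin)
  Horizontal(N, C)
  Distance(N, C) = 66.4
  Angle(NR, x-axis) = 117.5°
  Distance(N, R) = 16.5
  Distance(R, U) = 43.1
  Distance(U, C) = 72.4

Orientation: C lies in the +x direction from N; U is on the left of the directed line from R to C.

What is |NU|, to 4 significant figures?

53.41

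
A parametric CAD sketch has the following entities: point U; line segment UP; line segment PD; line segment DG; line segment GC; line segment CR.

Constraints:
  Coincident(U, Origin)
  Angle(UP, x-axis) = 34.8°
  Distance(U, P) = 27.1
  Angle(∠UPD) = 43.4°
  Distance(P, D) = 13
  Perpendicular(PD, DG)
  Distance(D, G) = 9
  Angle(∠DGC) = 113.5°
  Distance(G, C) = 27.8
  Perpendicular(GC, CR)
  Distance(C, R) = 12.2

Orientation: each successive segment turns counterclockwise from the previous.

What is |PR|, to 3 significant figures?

19.5

∠DGC = 113.5° gives GC at -32.1° from the x-axis; with |GC| = 27.8, C = (31.6, -6.26). GC ⟂ CR, so CR runs at 57.9°; with |CR| = 12.2, R = (38.1, 4.07). Then |PR| = |R − P| = 19.5.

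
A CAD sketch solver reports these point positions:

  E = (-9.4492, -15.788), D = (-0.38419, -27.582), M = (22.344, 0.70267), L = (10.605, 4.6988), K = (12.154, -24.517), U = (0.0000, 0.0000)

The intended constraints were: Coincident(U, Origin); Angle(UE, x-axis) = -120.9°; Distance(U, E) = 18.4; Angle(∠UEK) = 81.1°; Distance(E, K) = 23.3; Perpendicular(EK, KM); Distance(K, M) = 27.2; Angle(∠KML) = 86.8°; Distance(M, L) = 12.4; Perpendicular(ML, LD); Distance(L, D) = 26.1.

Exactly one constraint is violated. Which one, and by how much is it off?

Distance(L, D) = 26.1 — off by 8.00.

U = (0.00, 0.00) ✓; UE at -120.9° ✓; |UE| = 18.40 ✓; ∠UEK = 81.10° ✓; |EK| = 23.30 ✓; ∠(EK, KM) = 90.00° ✓; |KM| = 27.20 ✓; ∠KML = 86.80° ✓; |ML| = 12.40 ✓; ∠(ML, LD) = 90.00° ✓; |LD| = 34.10 ✗.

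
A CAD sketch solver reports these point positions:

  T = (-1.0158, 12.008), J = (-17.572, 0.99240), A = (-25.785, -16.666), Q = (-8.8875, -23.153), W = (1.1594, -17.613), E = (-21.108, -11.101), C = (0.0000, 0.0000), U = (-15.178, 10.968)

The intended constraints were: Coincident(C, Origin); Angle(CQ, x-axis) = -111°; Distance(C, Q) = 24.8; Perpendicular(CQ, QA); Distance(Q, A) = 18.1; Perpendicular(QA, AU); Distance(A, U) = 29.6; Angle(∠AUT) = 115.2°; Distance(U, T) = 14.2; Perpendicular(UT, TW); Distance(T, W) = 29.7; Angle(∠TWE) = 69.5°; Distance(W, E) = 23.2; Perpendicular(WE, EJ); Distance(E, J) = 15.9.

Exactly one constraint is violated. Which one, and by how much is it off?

Distance(E, J) = 15.9 — off by 3.30.

C = (0.00, 0.00) ✓; CQ at -111.0° ✓; |CQ| = 24.80 ✓; ∠(CQ, QA) = 90.00° ✓; |QA| = 18.10 ✓; ∠(QA, AU) = 90.00° ✓; |AU| = 29.60 ✓; ∠AUT = 115.2° ✓; |UT| = 14.20 ✓; ∠(UT, TW) = 90.00° ✓; |TW| = 29.70 ✓; ∠TWE = 69.50° ✓; |WE| = 23.20 ✓; ∠(WE, EJ) = 90.00° ✓; |EJ| = 12.60 ✗.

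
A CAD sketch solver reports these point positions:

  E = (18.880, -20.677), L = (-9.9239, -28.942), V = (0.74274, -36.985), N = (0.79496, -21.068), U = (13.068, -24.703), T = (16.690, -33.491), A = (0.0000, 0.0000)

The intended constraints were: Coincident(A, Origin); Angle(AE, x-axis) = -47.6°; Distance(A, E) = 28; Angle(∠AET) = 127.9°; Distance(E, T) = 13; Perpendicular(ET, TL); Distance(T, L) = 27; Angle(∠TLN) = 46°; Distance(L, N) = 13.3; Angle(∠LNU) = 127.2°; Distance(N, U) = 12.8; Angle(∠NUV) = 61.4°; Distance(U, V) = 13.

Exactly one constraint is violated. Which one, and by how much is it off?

Distance(U, V) = 13 — off by 4.40.

A = (0.00, 0.00) ✓; AE at -47.60° ✓; |AE| = 28.00 ✓; ∠AET = 127.9° ✓; |ET| = 13.00 ✓; ∠(ET, TL) = 90.00° ✓; |TL| = 27.00 ✓; ∠TLN = 46.00° ✓; |LN| = 13.30 ✓; ∠LNU = 127.2° ✓; |NU| = 12.80 ✓; ∠NUV = 61.40° ✓; |UV| = 17.40 ✗.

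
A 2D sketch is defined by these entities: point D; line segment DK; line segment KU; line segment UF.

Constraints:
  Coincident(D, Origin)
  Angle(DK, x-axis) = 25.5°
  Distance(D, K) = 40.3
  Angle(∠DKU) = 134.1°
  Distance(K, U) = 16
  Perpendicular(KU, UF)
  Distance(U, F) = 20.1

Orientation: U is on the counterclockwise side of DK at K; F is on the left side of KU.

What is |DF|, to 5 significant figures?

44.924

D is at the origin; DK runs at 25.5° with length 40.3, so K = 40.3·(cos 25.5°, sin 25.5°) = (36.374, 17.350). ∠DKU = 134.1°, so KU runs at 25.5° + (180° − 134.1°) = 71.400° from the x-axis; with |KU| = 16.0, U = K + 16.0·(cos 71.400°, sin 71.400°) = (41.478, 32.514). KU ⟂ UF; with |UF| = 20.1 on the left of KU, F = U + 20.1·(-0.94777, 0.31896) = (22.427, 38.925). Then |DF| = |F − D| = 44.924.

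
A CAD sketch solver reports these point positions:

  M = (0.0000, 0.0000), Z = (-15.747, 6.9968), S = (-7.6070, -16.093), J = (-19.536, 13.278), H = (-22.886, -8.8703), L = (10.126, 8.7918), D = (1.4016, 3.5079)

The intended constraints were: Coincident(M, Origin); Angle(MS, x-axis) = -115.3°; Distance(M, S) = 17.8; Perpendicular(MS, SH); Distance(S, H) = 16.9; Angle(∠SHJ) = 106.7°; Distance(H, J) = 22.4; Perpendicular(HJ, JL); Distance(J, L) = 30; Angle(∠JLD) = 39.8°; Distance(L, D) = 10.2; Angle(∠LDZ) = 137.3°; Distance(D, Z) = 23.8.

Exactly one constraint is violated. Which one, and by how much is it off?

Distance(D, Z) = 23.8 — off by 6.30.

M = (0.00, 0.00) ✓; MS at -115.3° ✓; |MS| = 17.80 ✓; ∠(MS, SH) = 90.00° ✓; |SH| = 16.90 ✓; ∠SHJ = 106.7° ✓; |HJ| = 22.40 ✓; ∠(HJ, JL) = 90.00° ✓; |JL| = 30.00 ✓; ∠JLD = 39.80° ✓; |LD| = 10.20 ✓; ∠LDZ = 137.3° ✓; |DZ| = 17.50 ✗.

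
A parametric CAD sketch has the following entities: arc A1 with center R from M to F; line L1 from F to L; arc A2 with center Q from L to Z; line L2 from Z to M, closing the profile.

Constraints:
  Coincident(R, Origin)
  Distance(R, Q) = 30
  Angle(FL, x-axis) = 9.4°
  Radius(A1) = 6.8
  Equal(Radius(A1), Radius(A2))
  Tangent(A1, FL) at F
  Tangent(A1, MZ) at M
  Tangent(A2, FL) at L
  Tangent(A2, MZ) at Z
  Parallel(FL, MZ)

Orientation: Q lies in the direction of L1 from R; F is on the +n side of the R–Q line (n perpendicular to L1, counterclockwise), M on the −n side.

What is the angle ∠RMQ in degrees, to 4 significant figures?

77.23°

The slot axis is L1's direction at 9.4°, so u = (cos 9.4°, sin 9.4°) = (0.9866, 0.1633) and n = (−sin 9.4°, cos 9.4°) = (-0.1633, 0.9866). R is at the origin and Q lies 30.0 along u from R, so Q = 30.0·u = (29.60, 4.900). Tangency of A1 to both parallel lines with radius 6.8 puts F and M at R ± 6.8·n: F = (-1.111, 6.709), M = (1.111, -6.709). Then cos ∠RMQ = MR·MQ / (|MR||MQ|), giving 77.23°.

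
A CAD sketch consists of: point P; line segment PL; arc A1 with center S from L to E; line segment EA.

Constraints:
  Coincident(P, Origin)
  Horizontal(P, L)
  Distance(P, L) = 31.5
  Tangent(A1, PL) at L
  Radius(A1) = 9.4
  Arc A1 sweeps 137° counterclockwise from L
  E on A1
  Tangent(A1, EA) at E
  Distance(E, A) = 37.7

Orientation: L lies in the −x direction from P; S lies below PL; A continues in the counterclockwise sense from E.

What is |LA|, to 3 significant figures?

47.0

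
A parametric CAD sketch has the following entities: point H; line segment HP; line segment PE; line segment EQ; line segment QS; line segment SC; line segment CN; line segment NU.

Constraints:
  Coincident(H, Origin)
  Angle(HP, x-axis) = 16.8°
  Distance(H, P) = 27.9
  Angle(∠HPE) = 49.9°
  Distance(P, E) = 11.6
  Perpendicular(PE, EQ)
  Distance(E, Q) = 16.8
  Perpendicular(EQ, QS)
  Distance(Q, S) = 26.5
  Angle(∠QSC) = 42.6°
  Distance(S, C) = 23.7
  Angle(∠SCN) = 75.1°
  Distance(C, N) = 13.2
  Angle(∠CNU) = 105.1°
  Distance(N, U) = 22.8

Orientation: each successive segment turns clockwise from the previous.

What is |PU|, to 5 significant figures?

29.073

H is at the origin; HP runs at 16.8° with length 27.9, so P = (26.709, 8.0640). ∠HPE = 49.9° gives PE at -113.30° from the x-axis; with |PE| = 11.6, E = (22.121, -2.5900). The perpendicularity gives EQ at right angles to PE, so EQ runs at 156.70°; with |EQ| = 16.8, Q = (6.6910, 4.0552). EQ ⟂ QS, so QS runs at 66.700°; with |QS| = 26.5, S = (17.173, 28.394). ∠QSC = 42.6° gives SC at -70.700° from the x-axis; with |SC| = 23.7, C = (25.006, 6.0259). ∠SCN = 75.1° gives CN at -175.60° from the x-axis; with |CN| = 13.2, N = (11.845, 5.0132). ∠CNU = 105.1° gives NU at 109.50° from the x-axis; with |NU| = 22.8, U = (4.2342, 26.505). Then |PU| = |U − P| = 29.073.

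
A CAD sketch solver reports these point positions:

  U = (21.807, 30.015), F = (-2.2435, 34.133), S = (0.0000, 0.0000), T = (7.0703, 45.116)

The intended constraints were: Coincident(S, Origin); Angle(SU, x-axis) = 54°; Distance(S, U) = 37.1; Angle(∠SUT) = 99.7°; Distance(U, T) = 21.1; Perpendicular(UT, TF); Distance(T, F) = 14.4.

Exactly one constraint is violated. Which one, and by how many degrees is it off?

Perpendicular(UT, TF) — off by 5.40°.

S = (0.00, 0.00) ✓; SU at 54.00° ✓; |SU| = 37.10 ✓; ∠SUT = 99.70° ✓; |UT| = 21.10 ✓; ∠(UT, TF) = 95.40° ✗; |TF| = 14.40 ✓.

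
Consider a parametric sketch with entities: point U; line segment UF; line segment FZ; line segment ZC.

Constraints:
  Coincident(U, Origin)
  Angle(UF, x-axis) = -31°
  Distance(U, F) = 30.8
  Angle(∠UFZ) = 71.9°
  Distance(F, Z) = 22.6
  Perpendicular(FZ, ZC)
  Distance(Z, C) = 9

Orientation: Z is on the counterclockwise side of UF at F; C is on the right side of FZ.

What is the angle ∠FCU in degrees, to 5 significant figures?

49.485°

∠UFZ = 71.9°, so FZ runs at -31.0° + (180° − 71.9°) = 77.100° from the x-axis; with |FZ| = 22.6, Z = F + 22.6·(cos 77.100°, sin 77.100°) = (31.446, 6.1664). FZ ⟂ ZC; with |ZC| = 9.0 on the right of FZ, C = Z + 9.0·(0.97476, -0.22325) = (40.219, 4.1572). Then cos ∠FCU = CF·CU / (|CF||CU|), giving 49.485°.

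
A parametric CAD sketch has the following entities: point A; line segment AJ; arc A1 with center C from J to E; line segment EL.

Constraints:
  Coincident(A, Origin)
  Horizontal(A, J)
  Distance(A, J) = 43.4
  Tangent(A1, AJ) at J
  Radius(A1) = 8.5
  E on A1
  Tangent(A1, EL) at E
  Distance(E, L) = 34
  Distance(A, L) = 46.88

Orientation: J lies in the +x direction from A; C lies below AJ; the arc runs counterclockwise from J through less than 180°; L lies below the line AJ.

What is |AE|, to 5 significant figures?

35.757

Checks: |CE| = 8.500 ✓; ∠(CE, EL) = 90.00° ✓; |EL| = 34.00 ✓; |AL| = 46.88 ✓.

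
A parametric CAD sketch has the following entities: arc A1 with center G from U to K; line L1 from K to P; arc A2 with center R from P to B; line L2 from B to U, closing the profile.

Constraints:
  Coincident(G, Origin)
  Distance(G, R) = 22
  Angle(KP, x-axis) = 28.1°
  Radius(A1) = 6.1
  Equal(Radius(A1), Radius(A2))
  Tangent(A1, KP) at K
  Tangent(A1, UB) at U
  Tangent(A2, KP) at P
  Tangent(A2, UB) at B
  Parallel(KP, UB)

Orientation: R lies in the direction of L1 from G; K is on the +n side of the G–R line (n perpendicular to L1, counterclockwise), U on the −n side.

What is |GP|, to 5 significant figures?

22.830

Tangency of A1 to both parallel lines with radius 6.1 puts K and U at G ± 6.1·n: K = (-2.8732, 5.3810), U = (2.8732, -5.3810). Equal radii place P and B the same way about R: P = R + 6.1·n = (16.534, 15.743), B = R − 6.1·n = (22.280, 4.9813). Then |GP| = |P − G| = 22.830.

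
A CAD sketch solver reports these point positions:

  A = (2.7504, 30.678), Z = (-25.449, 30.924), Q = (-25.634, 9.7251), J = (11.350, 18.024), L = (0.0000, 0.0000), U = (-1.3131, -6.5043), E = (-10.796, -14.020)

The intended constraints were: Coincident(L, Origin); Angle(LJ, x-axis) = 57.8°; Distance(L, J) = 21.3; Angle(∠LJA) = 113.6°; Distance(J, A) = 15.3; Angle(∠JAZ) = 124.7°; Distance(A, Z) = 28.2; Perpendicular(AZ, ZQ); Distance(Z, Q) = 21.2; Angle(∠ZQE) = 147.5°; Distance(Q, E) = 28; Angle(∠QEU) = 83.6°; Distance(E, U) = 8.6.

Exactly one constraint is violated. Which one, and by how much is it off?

Distance(E, U) = 8.6 — off by 3.50.

L = (0.00, 0.00) ✓; LJ at 57.80° ✓; |LJ| = 21.30 ✓; ∠LJA = 113.6° ✓; |JA| = 15.30 ✓; ∠JAZ = 124.7° ✓; |AZ| = 28.20 ✓; ∠(AZ, ZQ) = 90.00° ✓; |ZQ| = 21.20 ✓; ∠ZQE = 147.5° ✓; |QE| = 28.00 ✓; ∠QEU = 83.60° ✓; |EU| = 12.10 ✗.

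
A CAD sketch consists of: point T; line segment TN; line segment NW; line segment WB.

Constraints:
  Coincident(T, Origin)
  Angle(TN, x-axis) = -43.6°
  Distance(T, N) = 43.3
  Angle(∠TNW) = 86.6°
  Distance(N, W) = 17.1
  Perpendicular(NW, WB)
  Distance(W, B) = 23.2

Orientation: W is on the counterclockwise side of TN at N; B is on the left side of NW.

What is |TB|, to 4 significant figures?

24.74

T is at the origin; TN runs at -43.6° with length 43.3, so N = 43.3·(cos -43.6°, sin -43.6°) = (31.36, -29.86). ∠TNW = 86.6°, so NW runs at -43.6° + (180° − 86.6°) = 49.80° from the x-axis; with |NW| = 17.1, W = N + 17.1·(cos 49.80°, sin 49.80°) = (42.39, -16.80). NW is perpendicular to WB; with |WB| = 23.2 on the left of NW, B = W + 23.2·(-0.7638, 0.6455) = (24.67, -1.825). Then |TB| = |B − T| = 24.74.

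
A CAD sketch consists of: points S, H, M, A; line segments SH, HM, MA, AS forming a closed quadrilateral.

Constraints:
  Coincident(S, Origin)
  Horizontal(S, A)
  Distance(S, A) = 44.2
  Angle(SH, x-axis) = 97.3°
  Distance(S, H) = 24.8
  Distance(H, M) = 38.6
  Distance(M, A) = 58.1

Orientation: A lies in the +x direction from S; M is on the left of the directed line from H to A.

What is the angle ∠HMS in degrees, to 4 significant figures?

18.56°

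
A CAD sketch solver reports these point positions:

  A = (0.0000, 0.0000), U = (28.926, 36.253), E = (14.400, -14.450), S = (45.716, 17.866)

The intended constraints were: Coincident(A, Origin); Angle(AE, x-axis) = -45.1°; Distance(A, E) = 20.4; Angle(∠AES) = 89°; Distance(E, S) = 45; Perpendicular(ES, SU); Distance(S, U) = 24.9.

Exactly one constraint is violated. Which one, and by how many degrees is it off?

Perpendicular(ES, SU) — off by 3.50°.

A = (0.00, 0.00) ✓; AE at -45.10° ✓; |AE| = 20.40 ✓; ∠AES = 89.00° ✓; |ES| = 45.00 ✓; ∠(ES, SU) = 86.50° ✗; |SU| = 24.90 ✓.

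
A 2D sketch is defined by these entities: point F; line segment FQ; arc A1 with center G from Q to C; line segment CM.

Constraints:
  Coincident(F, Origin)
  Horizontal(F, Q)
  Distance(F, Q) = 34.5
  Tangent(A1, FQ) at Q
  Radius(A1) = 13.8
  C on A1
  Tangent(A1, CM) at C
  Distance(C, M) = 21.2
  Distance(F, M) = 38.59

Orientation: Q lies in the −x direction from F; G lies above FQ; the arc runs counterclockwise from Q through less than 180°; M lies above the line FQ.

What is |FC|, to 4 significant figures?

24.26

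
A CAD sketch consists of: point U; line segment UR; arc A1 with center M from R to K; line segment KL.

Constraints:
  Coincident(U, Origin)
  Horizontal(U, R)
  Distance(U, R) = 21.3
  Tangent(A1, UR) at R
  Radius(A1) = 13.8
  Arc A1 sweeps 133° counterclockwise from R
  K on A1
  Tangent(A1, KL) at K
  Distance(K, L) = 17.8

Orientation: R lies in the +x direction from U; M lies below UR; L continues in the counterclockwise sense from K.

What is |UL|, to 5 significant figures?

43.101

On A1, R sits at bearing 90° from M; a 133° counterclockwise sweep puts K at bearing 223°, so K = M + 13.8·(cos 223°, sin 223°) = (11.207, -23.212). The tangent condition forces MK to be normal to KL, so KL runs along (−sin 223°, cos 223°); with |KL| = 17.8, L = (23.347, -36.230). Then |UL| = |L − U| = 43.101.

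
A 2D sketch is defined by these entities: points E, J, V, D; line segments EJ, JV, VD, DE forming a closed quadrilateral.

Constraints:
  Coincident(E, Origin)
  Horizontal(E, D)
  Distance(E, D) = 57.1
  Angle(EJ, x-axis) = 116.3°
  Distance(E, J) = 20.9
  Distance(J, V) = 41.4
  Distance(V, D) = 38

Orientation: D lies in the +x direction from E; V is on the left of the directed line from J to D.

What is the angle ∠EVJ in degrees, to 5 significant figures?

29.123°

E is at the origin; E and D share the same y with |ED| = 57.1 and D in +x, so D = (57.1, 0). EJ runs at 116.3° with |EJ| = 20.9, so J = (-9.2602, 18.737). V is determined by |JV| = 41.4 and |VD| = 38.0 together: it lies at the intersection of circle(J, 41.4) and circle(D, 38.0). With |JD| = 68.955, the foot of the radical line on JD is 36.435 from J and the perpendicular offset is √(41.4² − 36.435²) = 19.659. Taking the left-of-JD solution: V = (31.146, 27.755).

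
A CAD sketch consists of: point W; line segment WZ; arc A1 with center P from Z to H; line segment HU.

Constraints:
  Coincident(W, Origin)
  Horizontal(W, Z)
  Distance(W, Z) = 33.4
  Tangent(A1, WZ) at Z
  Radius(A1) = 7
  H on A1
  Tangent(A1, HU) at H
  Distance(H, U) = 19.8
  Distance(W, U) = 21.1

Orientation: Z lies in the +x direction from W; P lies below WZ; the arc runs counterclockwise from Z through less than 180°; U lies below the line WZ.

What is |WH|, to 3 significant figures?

28.6

Checks: W.y = 0.00, Z.y = 0.00 ✓; |PH| = 7.000 ✓; ∠(PH, HU) = 90.00° ✓; |HU| = 19.80 ✓; |WU| = 21.10 ✓.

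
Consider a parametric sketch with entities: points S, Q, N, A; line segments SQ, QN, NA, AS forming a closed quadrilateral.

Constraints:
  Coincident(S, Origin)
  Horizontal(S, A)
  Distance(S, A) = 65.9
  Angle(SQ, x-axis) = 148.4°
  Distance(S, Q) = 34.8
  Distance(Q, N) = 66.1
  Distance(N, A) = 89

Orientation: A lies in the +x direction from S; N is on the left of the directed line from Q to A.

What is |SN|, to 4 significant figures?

71.10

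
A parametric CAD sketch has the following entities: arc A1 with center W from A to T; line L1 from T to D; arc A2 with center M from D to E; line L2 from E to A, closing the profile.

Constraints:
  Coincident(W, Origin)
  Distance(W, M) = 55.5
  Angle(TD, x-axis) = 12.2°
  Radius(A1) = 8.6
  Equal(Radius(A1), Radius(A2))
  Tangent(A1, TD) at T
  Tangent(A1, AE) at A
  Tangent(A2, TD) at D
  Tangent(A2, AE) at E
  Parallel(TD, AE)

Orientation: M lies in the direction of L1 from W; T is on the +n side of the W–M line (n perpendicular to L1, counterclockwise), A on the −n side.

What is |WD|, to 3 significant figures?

56.2

The slot axis is L1's direction at 12.2°, so u = (cos 12.2°, sin 12.2°) = (0.977, 0.211) and n = (−sin 12.2°, cos 12.2°) = (-0.211, 0.977). W is at the origin and M lies 55.5 along u from W, so M = 55.5·u = (54.2, 11.7). Tangency of A1 to both parallel lines with radius 8.6 puts T and A at W ± 8.6·n: T = (-1.82, 8.41), A = (1.82, -8.41). Equal radii place D and E the same way about M: D = M + 8.6·n = (52.4, 20.1), E = M − 8.6·n = (56.1, 3.32). Then |WD| = |D − W| = 56.2.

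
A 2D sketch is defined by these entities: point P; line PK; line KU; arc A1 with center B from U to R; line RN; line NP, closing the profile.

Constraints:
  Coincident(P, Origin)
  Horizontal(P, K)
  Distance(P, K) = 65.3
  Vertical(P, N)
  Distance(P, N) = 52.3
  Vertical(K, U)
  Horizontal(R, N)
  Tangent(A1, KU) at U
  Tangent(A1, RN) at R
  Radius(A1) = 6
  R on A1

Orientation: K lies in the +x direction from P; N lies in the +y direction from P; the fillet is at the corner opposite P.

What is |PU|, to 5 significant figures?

80.049

The virtual corner opposite P is at (65.300, 52.300). A1 meets KU tangentially, so BU is at right angles to KU and the tangent condition forces BR to be normal to RN, with radius 6.0, so the center B sits 6.0 in from both sides at B = (59.300, 46.300). That places the tangent points at U = (65.300, 46.300) on KU and R = (59.300, 52.300) on RN. Then |PU| = |U − P| = 80.049.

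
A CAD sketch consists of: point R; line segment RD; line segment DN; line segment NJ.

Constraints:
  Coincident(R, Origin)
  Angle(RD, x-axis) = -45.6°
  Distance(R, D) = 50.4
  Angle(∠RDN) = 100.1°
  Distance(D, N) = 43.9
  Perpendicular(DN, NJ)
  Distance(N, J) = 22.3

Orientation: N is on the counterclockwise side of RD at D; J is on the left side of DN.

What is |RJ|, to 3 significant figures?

59.4

∠RDN = 100.1°, so DN runs at -45.6° + (180° − 100.1°) = 34.3° from the x-axis; with |DN| = 43.9, N = D + 43.9·(cos 34.3°, sin 34.3°) = (71.5, -11.3). The perpendicularity gives NJ at right angles to DN; with |NJ| = 22.3 on the left of DN, J = N + 22.3·(-0.564, 0.826) = (59.0, 7.15). Then |RJ| = |J − R| = 59.4.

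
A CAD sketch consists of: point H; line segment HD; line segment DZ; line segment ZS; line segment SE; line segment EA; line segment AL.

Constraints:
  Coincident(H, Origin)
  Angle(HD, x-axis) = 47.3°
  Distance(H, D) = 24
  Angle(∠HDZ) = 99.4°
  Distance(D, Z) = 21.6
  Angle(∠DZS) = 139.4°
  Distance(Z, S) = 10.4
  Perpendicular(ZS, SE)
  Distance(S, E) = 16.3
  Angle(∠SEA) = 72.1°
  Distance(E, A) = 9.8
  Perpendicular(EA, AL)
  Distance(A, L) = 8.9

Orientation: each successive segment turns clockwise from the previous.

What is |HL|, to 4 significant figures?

30.77

H is at the origin; HD runs at 47.3° with length 24.0, so D = (16.28, 17.64). ∠HDZ = 99.4° gives DZ at -33.30° from the x-axis; with |DZ| = 21.6, Z = (34.33, 5.779). ∠DZS = 139.4° gives ZS at -73.90° from the x-axis; with |ZS| = 10.4, S = (37.21, -4.213). The perpendicularity gives SE at right angles to ZS, so SE runs at -163.9°; with |SE| = 16.3, E = (21.55, -8.733). ∠SEA = 72.1° gives EA at 88.20° from the x-axis; with |EA| = 9.8, A = (21.86, 1.062). The perpendicularity gives AL at right angles to EA, so AL runs at -1.800°; with |AL| = 8.9, L = (30.76, 0.7823). Then |HL| = |L − H| = 30.77.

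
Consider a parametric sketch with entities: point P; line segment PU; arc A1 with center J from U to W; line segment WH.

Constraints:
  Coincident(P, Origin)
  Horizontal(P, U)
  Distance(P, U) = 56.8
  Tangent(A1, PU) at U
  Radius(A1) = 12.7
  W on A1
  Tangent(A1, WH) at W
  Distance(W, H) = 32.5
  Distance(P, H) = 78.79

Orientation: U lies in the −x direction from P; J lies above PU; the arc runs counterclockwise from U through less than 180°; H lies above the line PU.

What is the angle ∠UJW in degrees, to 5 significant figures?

121.98°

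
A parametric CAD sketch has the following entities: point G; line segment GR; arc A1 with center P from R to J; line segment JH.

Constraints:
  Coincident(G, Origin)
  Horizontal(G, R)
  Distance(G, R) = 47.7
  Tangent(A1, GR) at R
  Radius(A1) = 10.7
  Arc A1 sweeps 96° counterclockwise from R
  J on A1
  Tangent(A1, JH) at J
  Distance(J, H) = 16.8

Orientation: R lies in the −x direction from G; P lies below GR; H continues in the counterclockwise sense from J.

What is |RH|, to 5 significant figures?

29.878

On A1, R sits at bearing 90° from P; a 96° counterclockwise sweep puts J at bearing 186°, so J = P + 10.7·(cos 186°, sin 186°) = (-58.341, -11.818). A1 meets JH tangentially, so PJ is at right angles to JH, so JH runs along (−sin 186°, cos 186°); with |JH| = 16.8, H = (-56.585, -28.526). Then |RH| = |H − R| = 29.878.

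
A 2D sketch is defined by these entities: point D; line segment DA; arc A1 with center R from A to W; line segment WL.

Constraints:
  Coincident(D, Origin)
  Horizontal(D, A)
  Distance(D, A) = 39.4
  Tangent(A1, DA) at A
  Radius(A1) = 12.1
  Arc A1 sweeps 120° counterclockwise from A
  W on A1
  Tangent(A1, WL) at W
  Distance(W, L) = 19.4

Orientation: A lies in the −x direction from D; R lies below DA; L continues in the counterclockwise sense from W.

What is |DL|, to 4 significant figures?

53.25

D is at the origin; D and A share the same y with |DA| = 39.4 and A on the −x side, so A = (-39.40, 0.000). A1 meets DA tangentially, so RA is at right angles to DA, so R = A + (0, -12.1) = (-39.40, -12.10). On A1, A sits at bearing 90° from R; a 120° counterclockwise sweep puts W at bearing 210°, so W = R + 12.1·(cos 210°, sin 210°) = (-49.88, -18.15). Since A1 is tangent to WL there, RW ⟂ WL, so WL runs along (−sin 210°, cos 210°); with |WL| = 19.4, L = (-40.18, -34.95). Then |DL| = |L − D| = 53.25.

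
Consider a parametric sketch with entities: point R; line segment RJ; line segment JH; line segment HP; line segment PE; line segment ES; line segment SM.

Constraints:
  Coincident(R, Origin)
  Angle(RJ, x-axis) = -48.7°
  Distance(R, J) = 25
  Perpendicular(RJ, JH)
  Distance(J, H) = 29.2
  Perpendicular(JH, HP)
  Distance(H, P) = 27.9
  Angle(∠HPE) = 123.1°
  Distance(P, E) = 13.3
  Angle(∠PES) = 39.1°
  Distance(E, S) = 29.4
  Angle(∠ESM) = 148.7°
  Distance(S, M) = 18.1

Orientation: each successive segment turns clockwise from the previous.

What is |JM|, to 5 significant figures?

40.995

R is at the origin; RJ runs at -48.7° with length 25.0, so J = (16.500, -18.782). RJ is perpendicular to JH, so JH runs at -138.70°; with |JH| = 29.2, H = (-5.4369, -38.054). JH ⟂ HP, so HP runs at 131.30°; with |HP| = 27.9, P = (-23.851, -17.093). ∠HPE = 123.1° gives PE at 74.400° from the x-axis; with |PE| = 13.3, E = (-20.274, -4.2833). ∠PES = 39.1° gives ES at -66.500° from the x-axis; with |ES| = 29.4, S = (-8.5511, -31.245). ∠ESM = 148.7° gives SM at -97.800° from the x-axis; with |SM| = 18.1, M = (-11.008, -49.177). Then |JM| = |M − J| = 40.995.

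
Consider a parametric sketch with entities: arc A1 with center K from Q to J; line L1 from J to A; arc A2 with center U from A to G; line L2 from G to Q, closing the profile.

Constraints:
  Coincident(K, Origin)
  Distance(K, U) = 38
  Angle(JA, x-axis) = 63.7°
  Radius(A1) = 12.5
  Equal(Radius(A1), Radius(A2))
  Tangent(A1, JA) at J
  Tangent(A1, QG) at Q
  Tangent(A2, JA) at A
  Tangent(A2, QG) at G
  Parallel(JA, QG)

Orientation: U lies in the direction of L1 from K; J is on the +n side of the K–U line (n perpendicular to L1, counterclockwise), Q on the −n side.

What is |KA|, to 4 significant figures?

40.00

The slot axis is L1's direction at 63.7°, so u = (cos 63.7°, sin 63.7°) = (0.4431, 0.8965) and n = (−sin 63.7°, cos 63.7°) = (-0.8965, 0.4431). K is at the origin and U lies 38.0 along u from K, so U = 38.0·u = (16.84, 34.07). Tangency of A1 to both parallel lines with radius 12.5 puts J and Q at K ± 12.5·n: J = (-11.21, 5.538), Q = (11.21, -5.538). Equal radii place A and G the same way about U: A = U + 12.5·n = (5.631, 39.60), G = U − 12.5·n = (28.04, 28.53). Then |KA| = |A − K| = 40.00.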